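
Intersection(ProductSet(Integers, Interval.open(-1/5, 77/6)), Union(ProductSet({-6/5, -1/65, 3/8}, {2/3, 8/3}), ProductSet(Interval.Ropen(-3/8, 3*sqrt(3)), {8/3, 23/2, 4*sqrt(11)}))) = ProductSet(Range(0, 6, 1), {8/3, 23/2})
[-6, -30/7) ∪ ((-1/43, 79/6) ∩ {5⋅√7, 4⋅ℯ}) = [-6, -30/7) ∪ {4⋅ℯ}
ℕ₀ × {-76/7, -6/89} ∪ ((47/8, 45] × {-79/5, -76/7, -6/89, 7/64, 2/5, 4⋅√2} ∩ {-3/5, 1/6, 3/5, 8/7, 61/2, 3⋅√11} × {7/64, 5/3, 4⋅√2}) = (ℕ₀ × {-76/7, -6/89}) ∪ ({61/2, 3⋅√11} × {7/64, 4⋅√2})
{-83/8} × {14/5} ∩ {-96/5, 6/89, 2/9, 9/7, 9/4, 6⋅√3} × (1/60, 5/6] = ∅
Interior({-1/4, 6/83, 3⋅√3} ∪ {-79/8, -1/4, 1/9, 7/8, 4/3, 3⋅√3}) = ∅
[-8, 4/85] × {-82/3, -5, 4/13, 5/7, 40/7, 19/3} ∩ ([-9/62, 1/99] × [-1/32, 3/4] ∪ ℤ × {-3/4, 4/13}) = ({-8, -7, …, 0} × {4/13}) ∪ ([-9/62, 1/99] × {4/13, 5/7})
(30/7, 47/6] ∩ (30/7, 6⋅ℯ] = (30/7, 47/6]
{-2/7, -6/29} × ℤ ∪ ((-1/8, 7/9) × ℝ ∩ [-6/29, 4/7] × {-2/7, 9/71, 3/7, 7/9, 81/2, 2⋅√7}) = ({-2/7, -6/29} × ℤ) ∪ ((-1/8, 4/7] × {-2/7, 9/71, 3/7, 7/9, 81/2, 2⋅√7})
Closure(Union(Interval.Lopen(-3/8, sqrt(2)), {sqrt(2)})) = Interval(-3/8, sqrt(2))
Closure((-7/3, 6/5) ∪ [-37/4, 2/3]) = [-37/4, 6/5]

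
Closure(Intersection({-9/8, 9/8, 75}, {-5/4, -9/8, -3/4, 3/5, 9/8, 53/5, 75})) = {-9/8, 9/8, 75}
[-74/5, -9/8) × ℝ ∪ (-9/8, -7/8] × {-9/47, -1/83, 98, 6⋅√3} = ([-74/5, -9/8) × ℝ) ∪ ((-9/8, -7/8] × {-9/47, -1/83, 98, 6⋅√3})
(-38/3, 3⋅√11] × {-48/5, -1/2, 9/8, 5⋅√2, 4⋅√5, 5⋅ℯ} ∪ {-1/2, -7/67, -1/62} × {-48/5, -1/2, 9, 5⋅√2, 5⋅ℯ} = ({-1/2, -7/67, -1/62} × {-48/5, -1/2, 9, 5⋅√2, 5⋅ℯ}) ∪ ((-38/3, 3⋅√11] × {-48/5, -1/2, 9/8, 5⋅√2, 4⋅√5, 5⋅ℯ})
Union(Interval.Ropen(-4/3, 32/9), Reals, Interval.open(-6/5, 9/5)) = Interval(-oo, oo)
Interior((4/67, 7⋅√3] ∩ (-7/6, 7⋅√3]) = (4/67, 7⋅√3)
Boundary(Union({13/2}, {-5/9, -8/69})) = {-5/9, -8/69, 13/2}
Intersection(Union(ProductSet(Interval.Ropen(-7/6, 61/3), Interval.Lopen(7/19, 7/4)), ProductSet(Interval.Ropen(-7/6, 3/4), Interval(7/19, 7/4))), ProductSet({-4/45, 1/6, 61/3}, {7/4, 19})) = ProductSet({-4/45, 1/6}, {7/4})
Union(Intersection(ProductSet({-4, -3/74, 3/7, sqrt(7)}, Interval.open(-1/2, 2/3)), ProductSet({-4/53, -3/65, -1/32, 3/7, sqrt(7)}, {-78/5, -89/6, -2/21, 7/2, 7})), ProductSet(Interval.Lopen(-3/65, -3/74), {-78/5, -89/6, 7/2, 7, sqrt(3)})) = Union(ProductSet({3/7, sqrt(7)}, {-2/21}), ProductSet(Interval.Lopen(-3/65, -3/74), {-78/5, -89/6, 7/2, 7, sqrt(3)}))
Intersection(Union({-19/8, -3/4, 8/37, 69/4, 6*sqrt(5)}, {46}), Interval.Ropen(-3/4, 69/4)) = {-3/4, 8/37, 6*sqrt(5)}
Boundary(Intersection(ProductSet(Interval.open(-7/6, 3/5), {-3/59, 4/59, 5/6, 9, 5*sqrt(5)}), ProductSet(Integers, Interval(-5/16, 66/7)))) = ProductSet(Range(-1, 1, 1), {-3/59, 4/59, 5/6, 9})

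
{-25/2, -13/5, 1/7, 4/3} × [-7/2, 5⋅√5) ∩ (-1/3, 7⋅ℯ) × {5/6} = {1/7, 4/3} × {5/6}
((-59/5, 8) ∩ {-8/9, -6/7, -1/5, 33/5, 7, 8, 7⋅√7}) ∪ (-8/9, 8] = [-8/9, 8]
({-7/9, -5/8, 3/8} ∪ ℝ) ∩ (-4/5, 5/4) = (-4/5, 5/4)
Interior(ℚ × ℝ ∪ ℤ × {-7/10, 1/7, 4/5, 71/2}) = ∅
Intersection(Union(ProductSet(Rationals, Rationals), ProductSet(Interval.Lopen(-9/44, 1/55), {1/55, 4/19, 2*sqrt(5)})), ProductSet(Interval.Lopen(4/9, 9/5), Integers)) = ProductSet(Intersection(Interval.Lopen(4/9, 9/5), Rationals), Integers)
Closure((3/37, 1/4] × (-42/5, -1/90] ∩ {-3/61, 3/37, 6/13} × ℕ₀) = ∅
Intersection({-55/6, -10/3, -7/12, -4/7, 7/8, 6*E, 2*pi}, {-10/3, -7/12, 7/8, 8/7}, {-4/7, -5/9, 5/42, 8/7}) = EmptySet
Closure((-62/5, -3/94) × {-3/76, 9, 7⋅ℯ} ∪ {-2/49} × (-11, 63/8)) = ({-2/49} × [-11, 63/8]) ∪ ([-62/5, -3/94] × {-3/76, 9, 7⋅ℯ})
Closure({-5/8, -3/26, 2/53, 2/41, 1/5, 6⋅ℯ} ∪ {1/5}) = {-5/8, -3/26, 2/53, 2/41, 1/5, 6⋅ℯ}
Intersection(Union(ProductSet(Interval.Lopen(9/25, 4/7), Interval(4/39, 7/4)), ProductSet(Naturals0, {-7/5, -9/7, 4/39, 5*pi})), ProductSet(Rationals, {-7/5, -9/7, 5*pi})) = ProductSet(Naturals0, {-7/5, -9/7, 5*pi})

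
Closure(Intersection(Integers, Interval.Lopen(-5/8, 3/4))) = Range(0, 1, 1)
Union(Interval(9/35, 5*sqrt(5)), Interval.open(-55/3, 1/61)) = Union(Interval.open(-55/3, 1/61), Interval(9/35, 5*sqrt(5)))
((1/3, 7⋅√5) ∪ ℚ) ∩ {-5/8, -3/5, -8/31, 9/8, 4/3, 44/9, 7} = {-5/8, -3/5, -8/31, 9/8, 4/3, 44/9, 7}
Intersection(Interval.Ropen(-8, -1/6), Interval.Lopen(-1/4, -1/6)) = Interval.open(-1/4, -1/6)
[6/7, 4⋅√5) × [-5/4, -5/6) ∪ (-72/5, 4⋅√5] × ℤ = ((-72/5, 4⋅√5] × ℤ) ∪ ([6/7, 4⋅√5) × [-5/4, -5/6))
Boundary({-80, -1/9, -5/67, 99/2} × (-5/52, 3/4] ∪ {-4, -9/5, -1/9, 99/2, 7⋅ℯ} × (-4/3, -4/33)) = ({-80, -1/9, -5/67, 99/2} × [-5/52, 3/4]) ∪ ({-4, -9/5, -1/9, 99/2, 7⋅ℯ} × [-4/3, -4/33])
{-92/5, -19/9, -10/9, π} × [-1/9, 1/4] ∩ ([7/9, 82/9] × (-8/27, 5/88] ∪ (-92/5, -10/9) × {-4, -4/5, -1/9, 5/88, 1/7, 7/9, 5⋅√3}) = ({-19/9} × {-1/9, 5/88, 1/7}) ∪ ({π} × [-1/9, 5/88])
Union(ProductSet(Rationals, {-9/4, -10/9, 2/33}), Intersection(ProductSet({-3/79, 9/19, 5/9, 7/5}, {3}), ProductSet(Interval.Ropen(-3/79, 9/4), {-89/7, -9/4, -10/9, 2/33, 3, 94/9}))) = Union(ProductSet({-3/79, 9/19, 5/9, 7/5}, {3}), ProductSet(Rationals, {-9/4, -10/9, 2/33}))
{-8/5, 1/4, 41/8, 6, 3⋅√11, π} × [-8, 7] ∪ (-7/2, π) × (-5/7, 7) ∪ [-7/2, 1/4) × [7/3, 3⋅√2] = ((-7/2, π) × (-5/7, 7)) ∪ ([-7/2, 1/4) × [7/3, 3⋅√2]) ∪ ({-8/5, 1/4, 41/8, 6, 3⋅√11, π} × [-8, 7])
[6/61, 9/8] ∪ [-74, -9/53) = [-74, -9/53) ∪ [6/61, 9/8]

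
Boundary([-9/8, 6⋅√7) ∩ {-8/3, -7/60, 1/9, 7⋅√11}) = {-7/60, 1/9}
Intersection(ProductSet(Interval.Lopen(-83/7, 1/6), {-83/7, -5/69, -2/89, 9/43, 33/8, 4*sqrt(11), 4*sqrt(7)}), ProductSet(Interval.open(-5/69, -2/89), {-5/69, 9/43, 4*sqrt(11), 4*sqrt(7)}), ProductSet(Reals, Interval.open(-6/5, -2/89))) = ProductSet(Interval.open(-5/69, -2/89), {-5/69})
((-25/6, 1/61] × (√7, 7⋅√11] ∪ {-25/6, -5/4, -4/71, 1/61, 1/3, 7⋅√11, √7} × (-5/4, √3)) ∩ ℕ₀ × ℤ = {0} × {3, 4, …, 23}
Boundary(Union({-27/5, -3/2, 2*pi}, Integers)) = Union({-27/5, -3/2, 2*pi}, Integers)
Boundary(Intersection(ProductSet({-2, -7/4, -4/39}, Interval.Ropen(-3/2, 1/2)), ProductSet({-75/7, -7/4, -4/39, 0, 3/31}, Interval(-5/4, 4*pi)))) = ProductSet({-7/4, -4/39}, Interval(-5/4, 1/2))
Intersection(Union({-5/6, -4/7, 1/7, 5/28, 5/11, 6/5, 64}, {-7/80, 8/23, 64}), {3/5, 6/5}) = {6/5}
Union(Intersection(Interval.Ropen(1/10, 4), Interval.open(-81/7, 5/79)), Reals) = Reals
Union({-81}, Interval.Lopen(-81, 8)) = Interval(-81, 8)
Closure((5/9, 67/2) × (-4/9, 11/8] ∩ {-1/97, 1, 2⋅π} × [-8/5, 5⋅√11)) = {1, 2⋅π} × [-4/9, 11/8]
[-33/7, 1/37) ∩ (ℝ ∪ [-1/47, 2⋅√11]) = [-33/7, 1/37)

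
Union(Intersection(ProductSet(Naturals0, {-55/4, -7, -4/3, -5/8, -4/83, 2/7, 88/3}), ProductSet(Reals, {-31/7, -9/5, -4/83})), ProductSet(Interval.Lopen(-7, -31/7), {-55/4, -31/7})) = Union(ProductSet(Interval.Lopen(-7, -31/7), {-55/4, -31/7}), ProductSet(Naturals0, {-4/83}))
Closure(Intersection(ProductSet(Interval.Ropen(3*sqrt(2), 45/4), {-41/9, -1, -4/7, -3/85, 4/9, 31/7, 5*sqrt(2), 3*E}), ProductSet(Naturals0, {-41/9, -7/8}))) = ProductSet(Range(5, 12, 1), {-41/9})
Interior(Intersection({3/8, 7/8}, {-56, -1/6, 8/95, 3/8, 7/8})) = EmptySet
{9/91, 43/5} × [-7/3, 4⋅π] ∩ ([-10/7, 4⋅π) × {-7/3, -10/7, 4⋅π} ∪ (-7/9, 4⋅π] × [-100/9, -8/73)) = {9/91, 43/5} × ([-7/3, -8/73) ∪ {4⋅π})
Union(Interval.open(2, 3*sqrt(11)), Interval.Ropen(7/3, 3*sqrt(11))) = Interval.open(2, 3*sqrt(11))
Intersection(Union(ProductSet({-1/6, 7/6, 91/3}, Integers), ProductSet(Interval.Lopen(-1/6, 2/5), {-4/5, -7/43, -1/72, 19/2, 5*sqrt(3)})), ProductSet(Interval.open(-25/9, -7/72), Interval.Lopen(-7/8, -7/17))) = ProductSet(Interval.open(-1/6, -7/72), {-4/5})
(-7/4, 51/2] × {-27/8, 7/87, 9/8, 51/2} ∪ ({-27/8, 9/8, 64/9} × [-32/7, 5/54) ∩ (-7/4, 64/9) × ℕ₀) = ({9/8} × {0}) ∪ ((-7/4, 51/2] × {-27/8, 7/87, 9/8, 51/2})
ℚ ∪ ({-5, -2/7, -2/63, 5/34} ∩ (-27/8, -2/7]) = ℚ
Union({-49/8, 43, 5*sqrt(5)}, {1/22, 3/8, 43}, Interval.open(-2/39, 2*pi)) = Union({-49/8, 43, 5*sqrt(5)}, Interval.open(-2/39, 2*pi))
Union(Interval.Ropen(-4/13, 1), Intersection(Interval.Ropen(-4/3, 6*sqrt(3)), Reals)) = Interval.Ropen(-4/3, 6*sqrt(3))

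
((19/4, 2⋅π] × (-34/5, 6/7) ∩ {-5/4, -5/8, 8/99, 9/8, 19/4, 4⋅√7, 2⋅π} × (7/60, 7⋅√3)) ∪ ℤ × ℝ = (ℤ × ℝ) ∪ ({2⋅π} × (7/60, 6/7))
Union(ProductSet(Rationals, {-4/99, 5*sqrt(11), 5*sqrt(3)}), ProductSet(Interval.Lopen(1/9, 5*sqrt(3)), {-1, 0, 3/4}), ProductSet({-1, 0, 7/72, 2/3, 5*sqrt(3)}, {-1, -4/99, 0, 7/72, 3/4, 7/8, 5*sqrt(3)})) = Union(ProductSet({-1, 0, 7/72, 2/3, 5*sqrt(3)}, {-1, -4/99, 0, 7/72, 3/4, 7/8, 5*sqrt(3)}), ProductSet(Interval.Lopen(1/9, 5*sqrt(3)), {-1, 0, 3/4}), ProductSet(Rationals, {-4/99, 5*sqrt(11), 5*sqrt(3)}))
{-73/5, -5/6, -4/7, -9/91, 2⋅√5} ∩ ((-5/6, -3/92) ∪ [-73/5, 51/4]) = {-73/5, -5/6, -4/7, -9/91, 2⋅√5}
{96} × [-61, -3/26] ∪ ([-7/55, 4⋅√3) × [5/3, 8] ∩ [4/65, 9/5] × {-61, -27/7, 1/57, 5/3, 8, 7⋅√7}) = ({96} × [-61, -3/26]) ∪ ([4/65, 9/5] × {5/3, 8})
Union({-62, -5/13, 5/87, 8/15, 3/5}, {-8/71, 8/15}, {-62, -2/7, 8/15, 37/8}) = {-62, -5/13, -2/7, -8/71, 5/87, 8/15, 3/5, 37/8}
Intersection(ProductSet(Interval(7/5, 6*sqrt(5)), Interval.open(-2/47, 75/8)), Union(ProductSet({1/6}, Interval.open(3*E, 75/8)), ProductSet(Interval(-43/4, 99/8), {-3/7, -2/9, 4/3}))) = ProductSet(Interval(7/5, 99/8), {4/3})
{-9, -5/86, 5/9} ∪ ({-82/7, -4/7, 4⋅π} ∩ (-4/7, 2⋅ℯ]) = {-9, -5/86, 5/9}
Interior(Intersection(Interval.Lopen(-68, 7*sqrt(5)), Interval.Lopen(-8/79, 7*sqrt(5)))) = Interval.open(-8/79, 7*sqrt(5))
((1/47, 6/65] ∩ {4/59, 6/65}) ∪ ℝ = ℝ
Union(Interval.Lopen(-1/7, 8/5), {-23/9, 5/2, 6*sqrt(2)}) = Union({-23/9, 5/2, 6*sqrt(2)}, Interval.Lopen(-1/7, 8/5))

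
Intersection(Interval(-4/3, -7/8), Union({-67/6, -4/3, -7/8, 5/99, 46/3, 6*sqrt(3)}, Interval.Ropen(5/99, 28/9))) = {-4/3, -7/8}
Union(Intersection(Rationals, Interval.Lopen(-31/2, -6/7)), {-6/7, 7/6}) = Union({7/6}, Intersection(Interval.Lopen(-31/2, -6/7), Rationals))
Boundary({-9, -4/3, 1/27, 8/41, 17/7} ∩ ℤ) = {-9}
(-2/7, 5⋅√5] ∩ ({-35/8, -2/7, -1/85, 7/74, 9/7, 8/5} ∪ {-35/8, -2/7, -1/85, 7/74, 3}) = {-1/85, 7/74, 9/7, 8/5, 3}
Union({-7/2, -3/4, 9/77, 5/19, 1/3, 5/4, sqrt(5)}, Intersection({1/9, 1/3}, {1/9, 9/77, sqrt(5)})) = {-7/2, -3/4, 1/9, 9/77, 5/19, 1/3, 5/4, sqrt(5)}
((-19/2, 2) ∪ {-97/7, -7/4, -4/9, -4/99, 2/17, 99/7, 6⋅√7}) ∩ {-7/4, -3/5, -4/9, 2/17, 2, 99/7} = {-7/4, -3/5, -4/9, 2/17, 99/7}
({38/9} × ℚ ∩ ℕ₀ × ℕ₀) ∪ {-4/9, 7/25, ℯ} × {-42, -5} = {-4/9, 7/25, ℯ} × {-42, -5}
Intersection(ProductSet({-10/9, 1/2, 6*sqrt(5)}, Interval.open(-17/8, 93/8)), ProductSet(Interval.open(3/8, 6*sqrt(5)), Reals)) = ProductSet({1/2}, Interval.open(-17/8, 93/8))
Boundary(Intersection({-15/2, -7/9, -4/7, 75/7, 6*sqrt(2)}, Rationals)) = {-15/2, -7/9, -4/7, 75/7}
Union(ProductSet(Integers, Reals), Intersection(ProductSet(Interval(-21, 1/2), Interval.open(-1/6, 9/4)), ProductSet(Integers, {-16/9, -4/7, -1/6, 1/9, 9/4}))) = ProductSet(Integers, Reals)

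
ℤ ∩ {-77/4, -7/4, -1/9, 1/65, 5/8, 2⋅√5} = ∅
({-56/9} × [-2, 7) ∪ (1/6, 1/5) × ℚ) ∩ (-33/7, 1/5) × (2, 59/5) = (1/6, 1/5) × (ℚ ∩ (2, 59/5))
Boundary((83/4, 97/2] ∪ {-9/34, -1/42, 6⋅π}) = {-9/34, -1/42, 83/4, 97/2, 6⋅π}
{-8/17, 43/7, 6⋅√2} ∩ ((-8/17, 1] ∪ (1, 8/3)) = ∅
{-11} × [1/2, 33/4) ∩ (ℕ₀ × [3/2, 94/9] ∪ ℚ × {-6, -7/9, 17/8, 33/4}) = {-11} × {17/8}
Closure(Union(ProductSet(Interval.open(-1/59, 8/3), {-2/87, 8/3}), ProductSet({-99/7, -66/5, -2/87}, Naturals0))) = Union(ProductSet({-99/7, -66/5, -2/87}, Naturals0), ProductSet(Interval(-1/59, 8/3), {-2/87, 8/3}))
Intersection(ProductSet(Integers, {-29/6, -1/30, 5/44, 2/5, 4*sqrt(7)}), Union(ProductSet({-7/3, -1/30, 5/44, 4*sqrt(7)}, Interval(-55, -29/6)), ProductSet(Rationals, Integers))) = EmptySet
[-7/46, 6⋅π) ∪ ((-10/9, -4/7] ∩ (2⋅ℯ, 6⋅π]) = [-7/46, 6⋅π)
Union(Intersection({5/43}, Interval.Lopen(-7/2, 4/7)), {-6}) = {-6, 5/43}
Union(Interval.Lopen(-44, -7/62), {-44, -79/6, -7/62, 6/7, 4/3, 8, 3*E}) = Union({6/7, 4/3, 8, 3*E}, Interval(-44, -7/62))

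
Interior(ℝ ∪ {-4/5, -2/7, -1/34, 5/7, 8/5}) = ℝ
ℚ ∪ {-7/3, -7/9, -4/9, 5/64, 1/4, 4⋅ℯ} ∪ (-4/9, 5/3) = ℚ ∪ [-4/9, 5/3] ∪ {4⋅ℯ}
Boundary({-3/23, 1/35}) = {-3/23, 1/35}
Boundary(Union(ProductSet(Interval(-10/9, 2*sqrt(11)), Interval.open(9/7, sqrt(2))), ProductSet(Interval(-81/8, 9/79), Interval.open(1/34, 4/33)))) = Union(ProductSet({-81/8, 9/79}, Interval(1/34, 4/33)), ProductSet({-10/9, 2*sqrt(11)}, Interval(9/7, sqrt(2))), ProductSet(Interval(-81/8, 9/79), {1/34, 4/33}), ProductSet(Interval(-10/9, 2*sqrt(11)), {9/7, sqrt(2)}))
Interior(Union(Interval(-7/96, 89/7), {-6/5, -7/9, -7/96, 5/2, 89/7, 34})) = Interval.open(-7/96, 89/7)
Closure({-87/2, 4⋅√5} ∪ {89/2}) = {-87/2, 89/2, 4⋅√5}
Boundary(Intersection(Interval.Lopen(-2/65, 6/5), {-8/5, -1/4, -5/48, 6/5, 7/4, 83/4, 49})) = {6/5}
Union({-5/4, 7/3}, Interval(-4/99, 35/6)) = Union({-5/4}, Interval(-4/99, 35/6))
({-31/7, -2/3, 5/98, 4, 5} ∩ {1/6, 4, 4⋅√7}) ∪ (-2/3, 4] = (-2/3, 4]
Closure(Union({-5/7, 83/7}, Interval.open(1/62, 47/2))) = Union({-5/7}, Interval(1/62, 47/2))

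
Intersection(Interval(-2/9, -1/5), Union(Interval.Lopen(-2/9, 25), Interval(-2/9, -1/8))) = Interval(-2/9, -1/5)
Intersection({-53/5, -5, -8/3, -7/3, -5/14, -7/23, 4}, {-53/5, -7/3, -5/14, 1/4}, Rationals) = {-53/5, -7/3, -5/14}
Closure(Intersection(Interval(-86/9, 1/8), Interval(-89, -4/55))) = Interval(-86/9, -4/55)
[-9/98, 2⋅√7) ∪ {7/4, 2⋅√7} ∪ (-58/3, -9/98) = (-58/3, 2⋅√7]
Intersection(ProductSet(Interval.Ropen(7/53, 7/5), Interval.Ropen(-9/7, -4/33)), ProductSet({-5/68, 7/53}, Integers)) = ProductSet({7/53}, Range(-1, 0, 1))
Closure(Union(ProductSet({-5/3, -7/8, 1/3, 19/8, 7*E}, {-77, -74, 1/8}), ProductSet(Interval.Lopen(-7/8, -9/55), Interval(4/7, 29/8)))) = Union(ProductSet({-5/3, -7/8, 1/3, 19/8, 7*E}, {-77, -74, 1/8}), ProductSet(Interval(-7/8, -9/55), Interval(4/7, 29/8)))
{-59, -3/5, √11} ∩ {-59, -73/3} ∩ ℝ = {-59}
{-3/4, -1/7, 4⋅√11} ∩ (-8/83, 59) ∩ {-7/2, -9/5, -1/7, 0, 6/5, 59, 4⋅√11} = {4⋅√11}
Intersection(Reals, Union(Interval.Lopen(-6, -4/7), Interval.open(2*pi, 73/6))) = Union(Interval.Lopen(-6, -4/7), Interval.open(2*pi, 73/6))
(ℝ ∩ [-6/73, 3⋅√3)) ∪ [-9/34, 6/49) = [-9/34, 3⋅√3)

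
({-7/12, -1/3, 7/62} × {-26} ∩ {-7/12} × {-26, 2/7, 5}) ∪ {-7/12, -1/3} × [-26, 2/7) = {-7/12, -1/3} × [-26, 2/7)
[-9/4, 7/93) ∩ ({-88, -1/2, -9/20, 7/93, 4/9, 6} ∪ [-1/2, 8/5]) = [-1/2, 7/93)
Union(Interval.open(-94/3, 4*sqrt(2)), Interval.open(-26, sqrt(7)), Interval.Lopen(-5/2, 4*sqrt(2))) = Interval.Lopen(-94/3, 4*sqrt(2))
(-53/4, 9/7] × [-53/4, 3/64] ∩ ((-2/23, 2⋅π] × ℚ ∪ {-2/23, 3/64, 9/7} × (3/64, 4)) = (-2/23, 9/7] × (ℚ ∩ [-53/4, 3/64])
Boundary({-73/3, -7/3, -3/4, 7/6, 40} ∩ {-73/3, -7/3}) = {-73/3, -7/3}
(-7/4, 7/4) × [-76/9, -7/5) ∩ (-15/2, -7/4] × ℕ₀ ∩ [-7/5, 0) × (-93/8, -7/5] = ∅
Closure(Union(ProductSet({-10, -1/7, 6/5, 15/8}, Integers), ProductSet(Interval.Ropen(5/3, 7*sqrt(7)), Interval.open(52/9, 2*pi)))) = Union(ProductSet({5/3, 7*sqrt(7)}, Interval(52/9, 2*pi)), ProductSet({-10, -1/7, 6/5, 15/8}, Integers), ProductSet(Interval(5/3, 7*sqrt(7)), {52/9, 2*pi}), ProductSet(Interval.Ropen(5/3, 7*sqrt(7)), Interval.open(52/9, 2*pi)))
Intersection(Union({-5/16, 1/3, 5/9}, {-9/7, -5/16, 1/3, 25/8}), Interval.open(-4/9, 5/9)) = {-5/16, 1/3}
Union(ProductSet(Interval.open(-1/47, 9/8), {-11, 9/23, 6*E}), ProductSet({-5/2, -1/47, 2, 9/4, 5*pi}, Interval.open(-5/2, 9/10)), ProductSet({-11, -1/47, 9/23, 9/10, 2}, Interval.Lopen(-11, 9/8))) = Union(ProductSet({-11, -1/47, 9/23, 9/10, 2}, Interval.Lopen(-11, 9/8)), ProductSet({-5/2, -1/47, 2, 9/4, 5*pi}, Interval.open(-5/2, 9/10)), ProductSet(Interval.open(-1/47, 9/8), {-11, 9/23, 6*E}))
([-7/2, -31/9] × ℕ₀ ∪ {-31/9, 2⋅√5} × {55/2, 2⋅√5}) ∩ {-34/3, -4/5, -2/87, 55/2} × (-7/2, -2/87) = ∅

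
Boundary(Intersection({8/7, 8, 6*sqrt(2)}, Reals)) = {8/7, 8, 6*sqrt(2)}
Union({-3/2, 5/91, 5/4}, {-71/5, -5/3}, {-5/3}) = {-71/5, -5/3, -3/2, 5/91, 5/4}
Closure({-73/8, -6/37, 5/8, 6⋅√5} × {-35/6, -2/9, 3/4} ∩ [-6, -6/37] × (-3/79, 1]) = {-6/37} × {3/4}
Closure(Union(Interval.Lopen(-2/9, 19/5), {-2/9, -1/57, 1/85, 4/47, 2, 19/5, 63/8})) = Union({63/8}, Interval(-2/9, 19/5))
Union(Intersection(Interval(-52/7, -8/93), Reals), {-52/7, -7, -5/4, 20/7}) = Union({20/7}, Interval(-52/7, -8/93))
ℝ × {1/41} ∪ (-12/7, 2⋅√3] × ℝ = (ℝ × {1/41}) ∪ ((-12/7, 2⋅√3] × ℝ)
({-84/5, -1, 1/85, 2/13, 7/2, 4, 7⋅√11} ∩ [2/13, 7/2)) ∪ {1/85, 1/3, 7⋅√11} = {1/85, 2/13, 1/3, 7⋅√11}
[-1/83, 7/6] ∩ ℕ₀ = {0, 1}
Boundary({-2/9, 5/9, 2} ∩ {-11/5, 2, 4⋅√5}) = {2}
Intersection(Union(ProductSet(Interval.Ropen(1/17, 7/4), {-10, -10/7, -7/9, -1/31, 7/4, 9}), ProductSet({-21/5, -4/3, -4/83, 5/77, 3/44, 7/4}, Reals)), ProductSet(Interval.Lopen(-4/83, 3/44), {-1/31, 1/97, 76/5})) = Union(ProductSet({5/77, 3/44}, {-1/31, 1/97, 76/5}), ProductSet(Interval(1/17, 3/44), {-1/31}))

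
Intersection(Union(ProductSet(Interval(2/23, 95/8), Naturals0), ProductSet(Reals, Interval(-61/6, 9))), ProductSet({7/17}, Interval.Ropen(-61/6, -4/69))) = ProductSet({7/17}, Interval.Ropen(-61/6, -4/69))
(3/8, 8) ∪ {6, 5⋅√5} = (3/8, 8) ∪ {5⋅√5}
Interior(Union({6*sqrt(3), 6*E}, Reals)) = Reals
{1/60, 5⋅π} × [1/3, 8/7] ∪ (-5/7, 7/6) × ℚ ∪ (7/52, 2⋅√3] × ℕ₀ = ((-5/7, 7/6) × ℚ) ∪ ({1/60, 5⋅π} × [1/3, 8/7]) ∪ ((7/52, 2⋅√3] × ℕ₀)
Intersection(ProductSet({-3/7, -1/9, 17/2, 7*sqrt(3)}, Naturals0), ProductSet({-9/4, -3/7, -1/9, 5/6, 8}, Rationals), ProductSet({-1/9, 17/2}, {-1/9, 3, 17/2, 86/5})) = ProductSet({-1/9}, {3})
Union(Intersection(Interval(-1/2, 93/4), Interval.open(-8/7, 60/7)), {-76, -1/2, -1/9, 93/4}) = Union({-76, 93/4}, Interval.Ropen(-1/2, 60/7))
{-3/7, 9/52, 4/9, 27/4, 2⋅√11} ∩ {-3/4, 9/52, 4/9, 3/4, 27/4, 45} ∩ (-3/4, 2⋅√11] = {9/52, 4/9}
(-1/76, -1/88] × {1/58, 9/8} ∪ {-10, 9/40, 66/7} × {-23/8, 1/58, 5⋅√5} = ((-1/76, -1/88] × {1/58, 9/8}) ∪ ({-10, 9/40, 66/7} × {-23/8, 1/58, 5⋅√5})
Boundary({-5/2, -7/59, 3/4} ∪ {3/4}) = {-5/2, -7/59, 3/4}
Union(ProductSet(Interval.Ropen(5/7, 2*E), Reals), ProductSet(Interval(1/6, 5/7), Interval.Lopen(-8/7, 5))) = Union(ProductSet(Interval(1/6, 5/7), Interval.Lopen(-8/7, 5)), ProductSet(Interval.Ropen(5/7, 2*E), Reals))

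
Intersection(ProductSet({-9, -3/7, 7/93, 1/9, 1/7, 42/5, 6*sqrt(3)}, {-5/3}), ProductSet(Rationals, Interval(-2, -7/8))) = ProductSet({-9, -3/7, 7/93, 1/9, 1/7, 42/5}, {-5/3})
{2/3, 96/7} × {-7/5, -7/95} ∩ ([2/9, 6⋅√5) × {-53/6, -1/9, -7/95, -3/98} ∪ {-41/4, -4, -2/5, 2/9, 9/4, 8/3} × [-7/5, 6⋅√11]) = {2/3} × {-7/95}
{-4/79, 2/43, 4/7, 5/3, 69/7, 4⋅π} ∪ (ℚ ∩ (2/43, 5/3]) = {-4/79, 2/43, 69/7, 4⋅π} ∪ (ℚ ∩ (2/43, 5/3])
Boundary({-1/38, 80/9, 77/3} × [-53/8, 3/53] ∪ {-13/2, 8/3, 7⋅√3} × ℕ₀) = ({-13/2, 8/3, 7⋅√3} × ℕ₀) ∪ ({-1/38, 80/9, 77/3} × [-53/8, 3/53])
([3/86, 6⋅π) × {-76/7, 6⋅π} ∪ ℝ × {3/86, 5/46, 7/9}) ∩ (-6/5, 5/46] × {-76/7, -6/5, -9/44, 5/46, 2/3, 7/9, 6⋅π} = ((-6/5, 5/46] × {5/46, 7/9}) ∪ ([3/86, 5/46] × {-76/7, 6⋅π})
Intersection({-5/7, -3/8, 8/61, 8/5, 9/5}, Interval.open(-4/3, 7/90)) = {-5/7, -3/8}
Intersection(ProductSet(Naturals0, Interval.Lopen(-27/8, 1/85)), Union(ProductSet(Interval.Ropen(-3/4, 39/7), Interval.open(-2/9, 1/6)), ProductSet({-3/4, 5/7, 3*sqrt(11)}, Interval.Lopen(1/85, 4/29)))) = ProductSet(Range(0, 6, 1), Interval.Lopen(-2/9, 1/85))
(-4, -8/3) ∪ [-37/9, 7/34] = [-37/9, 7/34]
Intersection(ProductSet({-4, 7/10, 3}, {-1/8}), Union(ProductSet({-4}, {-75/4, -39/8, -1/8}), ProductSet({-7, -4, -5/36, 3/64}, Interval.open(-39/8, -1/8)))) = ProductSet({-4}, {-1/8})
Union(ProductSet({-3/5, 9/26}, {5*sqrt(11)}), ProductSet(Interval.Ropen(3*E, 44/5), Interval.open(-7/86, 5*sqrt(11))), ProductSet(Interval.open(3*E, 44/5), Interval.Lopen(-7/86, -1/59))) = Union(ProductSet({-3/5, 9/26}, {5*sqrt(11)}), ProductSet(Interval.Ropen(3*E, 44/5), Interval.open(-7/86, 5*sqrt(11))))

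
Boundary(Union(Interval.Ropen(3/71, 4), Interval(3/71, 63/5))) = {3/71, 63/5}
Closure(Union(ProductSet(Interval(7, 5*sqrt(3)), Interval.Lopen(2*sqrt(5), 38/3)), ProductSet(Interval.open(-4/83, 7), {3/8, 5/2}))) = Union(ProductSet(Interval(-4/83, 7), {3/8, 5/2}), ProductSet(Interval(7, 5*sqrt(3)), Interval(2*sqrt(5), 38/3)))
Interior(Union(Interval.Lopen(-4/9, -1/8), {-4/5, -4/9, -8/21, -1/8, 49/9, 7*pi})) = Interval.open(-4/9, -1/8)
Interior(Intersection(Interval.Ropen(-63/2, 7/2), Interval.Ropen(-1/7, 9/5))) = Interval.open(-1/7, 9/5)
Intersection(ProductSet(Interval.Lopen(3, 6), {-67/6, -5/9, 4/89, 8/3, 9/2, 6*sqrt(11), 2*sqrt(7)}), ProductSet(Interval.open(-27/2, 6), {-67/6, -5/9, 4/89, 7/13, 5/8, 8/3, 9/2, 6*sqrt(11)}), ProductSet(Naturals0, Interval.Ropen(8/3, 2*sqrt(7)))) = ProductSet(Range(4, 6, 1), {8/3, 9/2})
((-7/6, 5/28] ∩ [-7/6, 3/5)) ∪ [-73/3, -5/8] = [-73/3, 5/28]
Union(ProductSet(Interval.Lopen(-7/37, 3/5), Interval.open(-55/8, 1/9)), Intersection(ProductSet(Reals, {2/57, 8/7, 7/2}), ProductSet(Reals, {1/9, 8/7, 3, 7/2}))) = Union(ProductSet(Interval.Lopen(-7/37, 3/5), Interval.open(-55/8, 1/9)), ProductSet(Reals, {8/7, 7/2}))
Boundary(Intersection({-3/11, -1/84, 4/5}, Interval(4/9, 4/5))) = {4/5}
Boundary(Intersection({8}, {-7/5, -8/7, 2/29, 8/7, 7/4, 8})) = {8}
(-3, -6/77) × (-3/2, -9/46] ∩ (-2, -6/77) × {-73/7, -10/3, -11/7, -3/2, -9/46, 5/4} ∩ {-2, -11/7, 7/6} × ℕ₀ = ∅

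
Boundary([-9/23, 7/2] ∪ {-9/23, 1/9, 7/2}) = {-9/23, 7/2}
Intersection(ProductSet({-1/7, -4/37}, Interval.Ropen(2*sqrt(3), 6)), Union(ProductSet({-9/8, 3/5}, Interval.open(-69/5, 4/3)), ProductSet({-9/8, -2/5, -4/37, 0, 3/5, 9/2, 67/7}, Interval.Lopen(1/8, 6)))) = ProductSet({-4/37}, Interval.Ropen(2*sqrt(3), 6))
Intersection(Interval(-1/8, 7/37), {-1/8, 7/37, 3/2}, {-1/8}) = {-1/8}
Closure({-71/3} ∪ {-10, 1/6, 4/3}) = {-71/3, -10, 1/6, 4/3}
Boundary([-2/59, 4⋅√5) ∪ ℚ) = (-∞, -2/59] ∪ [4⋅√5, ∞)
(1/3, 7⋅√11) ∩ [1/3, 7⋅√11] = (1/3, 7⋅√11)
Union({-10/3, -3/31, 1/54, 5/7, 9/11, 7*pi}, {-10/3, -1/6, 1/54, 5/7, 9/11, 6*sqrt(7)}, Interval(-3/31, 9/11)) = Union({-10/3, -1/6, 6*sqrt(7), 7*pi}, Interval(-3/31, 9/11))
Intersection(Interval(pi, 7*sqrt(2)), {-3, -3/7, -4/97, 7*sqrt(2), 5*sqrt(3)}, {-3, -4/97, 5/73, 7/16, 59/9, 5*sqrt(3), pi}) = {5*sqrt(3)}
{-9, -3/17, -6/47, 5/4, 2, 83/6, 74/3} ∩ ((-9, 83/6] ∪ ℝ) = {-9, -3/17, -6/47, 5/4, 2, 83/6, 74/3}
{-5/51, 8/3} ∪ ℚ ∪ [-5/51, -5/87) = ℚ ∪ [-5/51, -5/87]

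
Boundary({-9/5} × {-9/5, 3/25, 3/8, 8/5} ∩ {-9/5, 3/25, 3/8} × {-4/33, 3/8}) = {-9/5} × {3/8}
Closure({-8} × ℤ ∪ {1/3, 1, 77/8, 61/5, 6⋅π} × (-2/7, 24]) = ({-8} × ℤ) ∪ ({1/3, 1, 77/8, 61/5, 6⋅π} × [-2/7, 24])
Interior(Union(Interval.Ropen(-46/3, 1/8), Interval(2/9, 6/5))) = Union(Interval.open(-46/3, 1/8), Interval.open(2/9, 6/5))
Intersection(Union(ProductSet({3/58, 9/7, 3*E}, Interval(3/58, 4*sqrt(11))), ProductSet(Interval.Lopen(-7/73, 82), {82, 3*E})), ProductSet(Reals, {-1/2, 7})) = ProductSet({3/58, 9/7, 3*E}, {7})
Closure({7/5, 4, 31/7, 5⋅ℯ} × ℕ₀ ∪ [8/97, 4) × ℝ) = ([8/97, 4] × ℝ) ∪ ({7/5, 4, 31/7, 5⋅ℯ} × ℕ₀)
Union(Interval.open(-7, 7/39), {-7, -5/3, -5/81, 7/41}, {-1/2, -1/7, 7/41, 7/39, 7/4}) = Union({7/4}, Interval(-7, 7/39))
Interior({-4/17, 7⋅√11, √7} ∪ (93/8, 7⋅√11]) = (93/8, 7⋅√11)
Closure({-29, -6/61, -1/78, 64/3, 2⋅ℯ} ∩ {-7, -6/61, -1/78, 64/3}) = {-6/61, -1/78, 64/3}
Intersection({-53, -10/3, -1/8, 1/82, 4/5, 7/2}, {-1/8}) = {-1/8}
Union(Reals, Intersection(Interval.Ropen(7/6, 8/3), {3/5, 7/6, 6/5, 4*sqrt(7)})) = Reals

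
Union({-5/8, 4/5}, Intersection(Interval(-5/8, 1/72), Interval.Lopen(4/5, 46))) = {-5/8, 4/5}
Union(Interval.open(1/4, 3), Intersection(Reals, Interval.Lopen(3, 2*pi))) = Union(Interval.open(1/4, 3), Interval.Lopen(3, 2*pi))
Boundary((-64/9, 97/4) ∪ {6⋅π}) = {-64/9, 97/4}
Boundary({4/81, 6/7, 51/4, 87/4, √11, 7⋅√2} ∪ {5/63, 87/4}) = {4/81, 5/63, 6/7, 51/4, 87/4, √11, 7⋅√2}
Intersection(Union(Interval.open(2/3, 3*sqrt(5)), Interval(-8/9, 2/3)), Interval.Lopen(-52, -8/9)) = {-8/9}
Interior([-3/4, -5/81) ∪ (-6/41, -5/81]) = (-3/4, -5/81)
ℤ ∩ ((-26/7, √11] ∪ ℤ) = ℤ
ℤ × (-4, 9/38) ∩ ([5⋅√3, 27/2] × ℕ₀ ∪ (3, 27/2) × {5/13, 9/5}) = {9, 10, …, 13} × {0}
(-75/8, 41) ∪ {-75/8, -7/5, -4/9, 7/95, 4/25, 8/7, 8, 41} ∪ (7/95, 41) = [-75/8, 41]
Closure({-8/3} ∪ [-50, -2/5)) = [-50, -2/5]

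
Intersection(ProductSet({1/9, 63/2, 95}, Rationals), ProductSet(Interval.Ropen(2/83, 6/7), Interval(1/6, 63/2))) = ProductSet({1/9}, Intersection(Interval(1/6, 63/2), Rationals))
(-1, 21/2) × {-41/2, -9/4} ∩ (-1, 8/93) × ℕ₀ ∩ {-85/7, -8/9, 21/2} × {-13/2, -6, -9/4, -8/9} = ∅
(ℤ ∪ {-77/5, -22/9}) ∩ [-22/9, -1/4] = {-22/9} ∪ {-2, -1}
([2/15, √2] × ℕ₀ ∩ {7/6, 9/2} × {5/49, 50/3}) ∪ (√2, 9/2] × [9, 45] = (√2, 9/2] × [9, 45]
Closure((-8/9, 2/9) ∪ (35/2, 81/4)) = [-8/9, 2/9] ∪ [35/2, 81/4]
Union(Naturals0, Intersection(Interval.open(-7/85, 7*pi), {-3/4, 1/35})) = Union({1/35}, Naturals0)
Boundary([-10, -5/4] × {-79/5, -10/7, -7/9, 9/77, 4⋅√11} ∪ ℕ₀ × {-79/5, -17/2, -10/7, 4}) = (ℕ₀ × {-79/5, -17/2, -10/7, 4}) ∪ ([-10, -5/4] × {-79/5, -10/7, -7/9, 9/77, 4⋅√11})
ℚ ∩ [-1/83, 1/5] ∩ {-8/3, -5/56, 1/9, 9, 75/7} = {1/9}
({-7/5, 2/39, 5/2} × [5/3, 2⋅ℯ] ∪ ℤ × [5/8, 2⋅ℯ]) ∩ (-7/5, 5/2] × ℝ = ({2/39, 5/2} × [5/3, 2⋅ℯ]) ∪ ({-1, 0, 1, 2} × [5/8, 2⋅ℯ])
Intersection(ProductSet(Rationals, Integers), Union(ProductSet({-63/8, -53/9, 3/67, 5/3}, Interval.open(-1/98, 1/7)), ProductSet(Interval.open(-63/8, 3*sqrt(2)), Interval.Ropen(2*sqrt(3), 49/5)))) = Union(ProductSet({-63/8, -53/9, 3/67, 5/3}, Range(0, 1, 1)), ProductSet(Intersection(Interval.open(-63/8, 3*sqrt(2)), Rationals), Range(4, 10, 1)))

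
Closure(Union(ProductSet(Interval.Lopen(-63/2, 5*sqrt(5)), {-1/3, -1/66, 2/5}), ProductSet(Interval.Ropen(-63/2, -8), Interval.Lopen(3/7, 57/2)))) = Union(ProductSet({-63/2, -8}, Interval(3/7, 57/2)), ProductSet(Interval(-63/2, -8), {3/7, 57/2}), ProductSet(Interval.Ropen(-63/2, -8), Interval.Lopen(3/7, 57/2)), ProductSet(Interval(-63/2, 5*sqrt(5)), {-1/3, -1/66, 2/5}))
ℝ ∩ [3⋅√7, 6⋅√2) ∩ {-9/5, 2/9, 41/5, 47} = {41/5}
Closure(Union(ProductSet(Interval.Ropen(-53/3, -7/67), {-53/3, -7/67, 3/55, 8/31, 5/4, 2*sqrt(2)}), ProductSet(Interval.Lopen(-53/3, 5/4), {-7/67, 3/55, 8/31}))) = Union(ProductSet(Interval(-53/3, -7/67), {-53/3, -7/67, 3/55, 8/31, 5/4, 2*sqrt(2)}), ProductSet(Interval(-53/3, 5/4), {-7/67, 3/55, 8/31}))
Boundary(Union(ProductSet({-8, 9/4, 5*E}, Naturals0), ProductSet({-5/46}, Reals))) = Union(ProductSet({-5/46}, Reals), ProductSet({-8, 9/4, 5*E}, Naturals0))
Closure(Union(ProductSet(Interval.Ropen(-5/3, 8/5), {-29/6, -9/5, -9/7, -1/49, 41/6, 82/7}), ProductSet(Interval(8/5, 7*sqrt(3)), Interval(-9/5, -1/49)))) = Union(ProductSet(Interval(-5/3, 8/5), {-29/6, -9/5, -9/7, -1/49, 41/6, 82/7}), ProductSet(Interval(8/5, 7*sqrt(3)), Interval(-9/5, -1/49)))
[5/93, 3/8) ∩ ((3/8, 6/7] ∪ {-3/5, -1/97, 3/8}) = ∅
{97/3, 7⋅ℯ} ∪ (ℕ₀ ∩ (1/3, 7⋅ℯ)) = {1, 2, …, 19} ∪ {97/3, 7⋅ℯ}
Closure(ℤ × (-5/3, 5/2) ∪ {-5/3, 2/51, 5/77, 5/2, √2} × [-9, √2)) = (ℤ × [-5/3, 5/2]) ∪ ({-5/3, 2/51, 5/77, 5/2, √2} × [-9, √2])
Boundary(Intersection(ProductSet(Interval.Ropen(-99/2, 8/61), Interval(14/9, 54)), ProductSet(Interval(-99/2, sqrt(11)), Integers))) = ProductSet(Interval(-99/2, 8/61), Range(2, 55, 1))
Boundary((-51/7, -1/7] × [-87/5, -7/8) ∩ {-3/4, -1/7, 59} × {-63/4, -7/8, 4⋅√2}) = {-3/4, -1/7} × {-63/4}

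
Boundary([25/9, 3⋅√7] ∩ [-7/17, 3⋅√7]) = {25/9, 3⋅√7}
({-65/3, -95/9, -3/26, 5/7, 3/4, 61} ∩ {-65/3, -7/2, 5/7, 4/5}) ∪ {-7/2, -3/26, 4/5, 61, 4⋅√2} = {-65/3, -7/2, -3/26, 5/7, 4/5, 61, 4⋅√2}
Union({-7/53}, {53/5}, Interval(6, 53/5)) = Union({-7/53}, Interval(6, 53/5))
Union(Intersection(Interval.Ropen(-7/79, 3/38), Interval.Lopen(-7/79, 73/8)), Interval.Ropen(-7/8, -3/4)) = Union(Interval.Ropen(-7/8, -3/4), Interval.open(-7/79, 3/38))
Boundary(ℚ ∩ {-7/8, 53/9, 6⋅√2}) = {-7/8, 53/9}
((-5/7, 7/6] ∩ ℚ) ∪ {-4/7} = ℚ ∩ (-5/7, 7/6]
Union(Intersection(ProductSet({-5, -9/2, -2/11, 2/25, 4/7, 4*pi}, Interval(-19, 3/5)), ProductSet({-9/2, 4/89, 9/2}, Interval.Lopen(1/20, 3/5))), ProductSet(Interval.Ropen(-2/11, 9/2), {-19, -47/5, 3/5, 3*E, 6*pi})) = Union(ProductSet({-9/2}, Interval.Lopen(1/20, 3/5)), ProductSet(Interval.Ropen(-2/11, 9/2), {-19, -47/5, 3/5, 3*E, 6*pi}))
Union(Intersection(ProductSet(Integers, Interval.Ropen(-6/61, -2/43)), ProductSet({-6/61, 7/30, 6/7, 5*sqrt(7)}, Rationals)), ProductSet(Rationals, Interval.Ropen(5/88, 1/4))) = ProductSet(Rationals, Interval.Ropen(5/88, 1/4))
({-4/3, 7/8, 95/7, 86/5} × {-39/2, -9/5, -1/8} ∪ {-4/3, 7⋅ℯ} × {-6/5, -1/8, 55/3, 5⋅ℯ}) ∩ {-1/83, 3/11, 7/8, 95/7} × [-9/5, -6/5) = {7/8, 95/7} × {-9/5}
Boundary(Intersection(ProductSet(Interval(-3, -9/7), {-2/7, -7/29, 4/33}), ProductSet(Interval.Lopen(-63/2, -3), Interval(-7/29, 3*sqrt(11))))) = ProductSet({-3}, {-7/29, 4/33})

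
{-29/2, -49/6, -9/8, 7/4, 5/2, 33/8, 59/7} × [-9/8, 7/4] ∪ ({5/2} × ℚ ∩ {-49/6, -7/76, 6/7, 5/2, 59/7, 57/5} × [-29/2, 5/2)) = ({5/2} × (ℚ ∩ [-29/2, 5/2))) ∪ ({-29/2, -49/6, -9/8, 7/4, 5/2, 33/8, 59/7} × [-9/8, 7/4])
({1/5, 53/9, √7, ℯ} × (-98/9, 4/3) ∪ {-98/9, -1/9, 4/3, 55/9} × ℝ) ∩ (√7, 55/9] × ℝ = ({55/9} × ℝ) ∪ ({53/9, ℯ} × (-98/9, 4/3))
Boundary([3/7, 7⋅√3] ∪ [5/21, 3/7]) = {5/21, 7⋅√3}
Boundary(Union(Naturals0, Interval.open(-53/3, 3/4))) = Union(Complement(Naturals0, Interval.open(-53/3, 3/4)), {-53/3, 3/4})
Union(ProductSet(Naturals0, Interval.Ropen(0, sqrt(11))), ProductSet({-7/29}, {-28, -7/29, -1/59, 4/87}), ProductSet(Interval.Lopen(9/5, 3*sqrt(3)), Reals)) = Union(ProductSet({-7/29}, {-28, -7/29, -1/59, 4/87}), ProductSet(Interval.Lopen(9/5, 3*sqrt(3)), Reals), ProductSet(Naturals0, Interval.Ropen(0, sqrt(11))))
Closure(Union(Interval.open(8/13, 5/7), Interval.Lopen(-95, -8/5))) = Union(Interval(-95, -8/5), Interval(8/13, 5/7))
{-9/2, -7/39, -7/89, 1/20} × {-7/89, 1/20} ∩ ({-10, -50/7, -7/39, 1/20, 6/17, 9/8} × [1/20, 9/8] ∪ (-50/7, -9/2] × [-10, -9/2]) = {-7/39, 1/20} × {1/20}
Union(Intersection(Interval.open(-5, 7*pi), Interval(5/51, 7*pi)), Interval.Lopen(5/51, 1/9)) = Interval.Ropen(5/51, 7*pi)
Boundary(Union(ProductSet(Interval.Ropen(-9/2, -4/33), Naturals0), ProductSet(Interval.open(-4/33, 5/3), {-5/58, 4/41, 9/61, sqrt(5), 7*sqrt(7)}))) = Union(ProductSet(Interval(-9/2, -4/33), Naturals0), ProductSet(Interval(-4/33, 5/3), {-5/58, 4/41, 9/61, sqrt(5), 7*sqrt(7)}))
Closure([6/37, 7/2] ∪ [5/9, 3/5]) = [6/37, 7/2]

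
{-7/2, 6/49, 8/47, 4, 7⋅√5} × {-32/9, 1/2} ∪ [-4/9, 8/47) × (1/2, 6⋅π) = ([-4/9, 8/47) × (1/2, 6⋅π)) ∪ ({-7/2, 6/49, 8/47, 4, 7⋅√5} × {-32/9, 1/2})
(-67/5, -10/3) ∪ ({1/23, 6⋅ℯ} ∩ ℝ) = (-67/5, -10/3) ∪ {1/23, 6⋅ℯ}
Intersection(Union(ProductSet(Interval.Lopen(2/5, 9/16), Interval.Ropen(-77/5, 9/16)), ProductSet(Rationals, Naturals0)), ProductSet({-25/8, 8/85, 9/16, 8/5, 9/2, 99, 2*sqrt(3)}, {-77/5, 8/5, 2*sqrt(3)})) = ProductSet({9/16}, {-77/5})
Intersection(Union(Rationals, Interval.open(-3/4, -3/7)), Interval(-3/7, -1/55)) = Intersection(Interval(-3/7, -1/55), Rationals)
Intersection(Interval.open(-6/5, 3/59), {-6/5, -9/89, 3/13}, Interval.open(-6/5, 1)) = {-9/89}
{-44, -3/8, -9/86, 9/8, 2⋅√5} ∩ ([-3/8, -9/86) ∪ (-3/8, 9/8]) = {-3/8, -9/86, 9/8}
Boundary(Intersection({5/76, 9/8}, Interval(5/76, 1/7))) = {5/76}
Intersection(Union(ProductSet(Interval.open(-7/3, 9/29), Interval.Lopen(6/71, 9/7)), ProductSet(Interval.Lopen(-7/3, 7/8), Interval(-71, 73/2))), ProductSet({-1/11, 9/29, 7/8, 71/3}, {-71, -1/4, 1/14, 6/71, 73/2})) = ProductSet({-1/11, 9/29, 7/8}, {-71, -1/4, 1/14, 6/71, 73/2})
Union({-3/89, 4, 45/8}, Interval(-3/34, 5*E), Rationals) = Union(Interval(-3/34, 5*E), Rationals)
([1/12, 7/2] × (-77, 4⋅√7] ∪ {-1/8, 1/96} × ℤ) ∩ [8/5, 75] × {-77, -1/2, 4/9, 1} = [8/5, 7/2] × {-1/2, 4/9, 1}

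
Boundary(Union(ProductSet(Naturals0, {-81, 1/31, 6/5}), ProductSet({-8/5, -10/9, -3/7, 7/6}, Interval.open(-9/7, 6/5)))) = Union(ProductSet({-8/5, -10/9, -3/7, 7/6}, Interval(-9/7, 6/5)), ProductSet(Naturals0, {-81, 1/31, 6/5}))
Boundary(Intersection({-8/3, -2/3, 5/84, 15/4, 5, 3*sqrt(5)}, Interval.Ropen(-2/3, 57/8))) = {-2/3, 5/84, 15/4, 5, 3*sqrt(5)}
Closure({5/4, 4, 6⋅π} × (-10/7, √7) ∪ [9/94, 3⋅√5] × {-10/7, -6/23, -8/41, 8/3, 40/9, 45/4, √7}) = ({5/4, 4, 6⋅π} × [-10/7, √7]) ∪ ([9/94, 3⋅√5] × {-10/7, -6/23, -8/41, 8/3, 40/9, 45/4, √7})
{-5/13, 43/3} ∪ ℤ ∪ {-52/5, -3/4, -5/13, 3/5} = ℤ ∪ {-52/5, -3/4, -5/13, 3/5, 43/3}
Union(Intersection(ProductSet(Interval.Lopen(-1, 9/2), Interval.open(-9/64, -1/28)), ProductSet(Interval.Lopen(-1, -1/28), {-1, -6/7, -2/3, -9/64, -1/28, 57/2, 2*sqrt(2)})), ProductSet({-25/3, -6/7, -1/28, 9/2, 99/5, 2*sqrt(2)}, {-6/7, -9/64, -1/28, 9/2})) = ProductSet({-25/3, -6/7, -1/28, 9/2, 99/5, 2*sqrt(2)}, {-6/7, -9/64, -1/28, 9/2})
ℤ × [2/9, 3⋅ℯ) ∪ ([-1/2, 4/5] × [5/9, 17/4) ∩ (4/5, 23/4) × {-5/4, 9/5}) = ℤ × [2/9, 3⋅ℯ)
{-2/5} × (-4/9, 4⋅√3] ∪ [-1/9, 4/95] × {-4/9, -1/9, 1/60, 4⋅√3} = ({-2/5} × (-4/9, 4⋅√3]) ∪ ([-1/9, 4/95] × {-4/9, -1/9, 1/60, 4⋅√3})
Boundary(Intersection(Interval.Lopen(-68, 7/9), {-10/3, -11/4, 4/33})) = {-10/3, -11/4, 4/33}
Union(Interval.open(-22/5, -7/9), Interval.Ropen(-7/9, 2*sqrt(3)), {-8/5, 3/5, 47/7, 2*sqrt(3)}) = Union({47/7}, Interval.Lopen(-22/5, 2*sqrt(3)))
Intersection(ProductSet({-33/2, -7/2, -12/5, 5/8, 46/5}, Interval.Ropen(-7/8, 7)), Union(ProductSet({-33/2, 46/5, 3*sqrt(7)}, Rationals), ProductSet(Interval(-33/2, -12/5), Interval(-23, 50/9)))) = Union(ProductSet({-33/2, 46/5}, Intersection(Interval.Ropen(-7/8, 7), Rationals)), ProductSet({-33/2, -7/2, -12/5}, Interval(-7/8, 50/9)))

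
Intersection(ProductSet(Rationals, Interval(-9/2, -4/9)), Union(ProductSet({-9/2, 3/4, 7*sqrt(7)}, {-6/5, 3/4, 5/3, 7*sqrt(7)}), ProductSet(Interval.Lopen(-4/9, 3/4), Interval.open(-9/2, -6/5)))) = Union(ProductSet({-9/2, 3/4}, {-6/5}), ProductSet(Intersection(Interval.Lopen(-4/9, 3/4), Rationals), Interval.open(-9/2, -6/5)))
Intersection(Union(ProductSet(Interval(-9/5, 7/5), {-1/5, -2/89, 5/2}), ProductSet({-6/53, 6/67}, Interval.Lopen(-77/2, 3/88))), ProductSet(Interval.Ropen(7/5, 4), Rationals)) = ProductSet({7/5}, {-1/5, -2/89, 5/2})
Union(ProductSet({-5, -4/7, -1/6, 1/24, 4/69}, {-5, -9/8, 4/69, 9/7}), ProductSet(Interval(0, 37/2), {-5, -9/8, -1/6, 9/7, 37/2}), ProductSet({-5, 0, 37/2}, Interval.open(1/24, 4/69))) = Union(ProductSet({-5, 0, 37/2}, Interval.open(1/24, 4/69)), ProductSet({-5, -4/7, -1/6, 1/24, 4/69}, {-5, -9/8, 4/69, 9/7}), ProductSet(Interval(0, 37/2), {-5, -9/8, -1/6, 9/7, 37/2}))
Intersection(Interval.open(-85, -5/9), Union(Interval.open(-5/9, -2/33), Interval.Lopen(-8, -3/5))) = Interval.Lopen(-8, -3/5)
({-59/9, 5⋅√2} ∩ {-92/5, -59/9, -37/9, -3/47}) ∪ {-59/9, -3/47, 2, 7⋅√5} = {-59/9, -3/47, 2, 7⋅√5}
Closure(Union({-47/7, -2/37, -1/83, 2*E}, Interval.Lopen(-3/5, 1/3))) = Union({-47/7, 2*E}, Interval(-3/5, 1/3))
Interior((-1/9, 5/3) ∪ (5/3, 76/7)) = (-1/9, 5/3) ∪ (5/3, 76/7)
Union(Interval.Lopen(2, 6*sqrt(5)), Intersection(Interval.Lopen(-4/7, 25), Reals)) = Interval.Lopen(-4/7, 25)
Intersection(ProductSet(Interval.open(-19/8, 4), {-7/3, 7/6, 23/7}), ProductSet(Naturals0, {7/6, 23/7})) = ProductSet(Range(0, 4, 1), {7/6, 23/7})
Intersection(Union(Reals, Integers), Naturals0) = Naturals0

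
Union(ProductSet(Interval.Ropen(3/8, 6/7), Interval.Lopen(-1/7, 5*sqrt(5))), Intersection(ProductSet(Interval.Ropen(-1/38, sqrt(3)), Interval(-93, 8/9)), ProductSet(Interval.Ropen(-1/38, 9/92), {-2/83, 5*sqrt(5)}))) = Union(ProductSet(Interval.Ropen(-1/38, 9/92), {-2/83}), ProductSet(Interval.Ropen(3/8, 6/7), Interval.Lopen(-1/7, 5*sqrt(5))))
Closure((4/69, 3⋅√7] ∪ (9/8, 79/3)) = [4/69, 79/3]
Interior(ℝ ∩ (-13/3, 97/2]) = (-13/3, 97/2)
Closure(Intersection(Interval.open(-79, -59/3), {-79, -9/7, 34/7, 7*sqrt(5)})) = EmptySet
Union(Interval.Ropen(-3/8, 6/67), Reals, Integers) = Interval(-oo, oo)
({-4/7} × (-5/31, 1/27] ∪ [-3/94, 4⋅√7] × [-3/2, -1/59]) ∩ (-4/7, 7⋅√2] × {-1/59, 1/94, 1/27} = [-3/94, 7⋅√2] × {-1/59}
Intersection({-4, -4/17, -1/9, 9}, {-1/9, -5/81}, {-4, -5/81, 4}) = EmptySet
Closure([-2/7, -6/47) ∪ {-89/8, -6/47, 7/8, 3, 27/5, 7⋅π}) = {-89/8, 7/8, 3, 27/5, 7⋅π} ∪ [-2/7, -6/47]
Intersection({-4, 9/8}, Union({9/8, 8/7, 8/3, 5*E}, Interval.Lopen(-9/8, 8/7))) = {9/8}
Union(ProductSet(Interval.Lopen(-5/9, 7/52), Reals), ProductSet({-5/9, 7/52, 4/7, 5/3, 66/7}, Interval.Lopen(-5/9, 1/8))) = Union(ProductSet({-5/9, 7/52, 4/7, 5/3, 66/7}, Interval.Lopen(-5/9, 1/8)), ProductSet(Interval.Lopen(-5/9, 7/52), Reals))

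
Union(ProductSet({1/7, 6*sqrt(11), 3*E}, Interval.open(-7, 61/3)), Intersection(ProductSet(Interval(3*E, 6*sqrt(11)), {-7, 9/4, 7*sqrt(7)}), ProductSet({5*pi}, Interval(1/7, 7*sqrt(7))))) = Union(ProductSet({5*pi}, {9/4, 7*sqrt(7)}), ProductSet({1/7, 6*sqrt(11), 3*E}, Interval.open(-7, 61/3)))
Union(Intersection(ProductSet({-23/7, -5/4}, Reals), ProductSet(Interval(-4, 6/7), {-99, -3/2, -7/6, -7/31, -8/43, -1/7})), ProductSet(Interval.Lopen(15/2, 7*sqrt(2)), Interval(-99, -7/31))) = Union(ProductSet({-23/7, -5/4}, {-99, -3/2, -7/6, -7/31, -8/43, -1/7}), ProductSet(Interval.Lopen(15/2, 7*sqrt(2)), Interval(-99, -7/31)))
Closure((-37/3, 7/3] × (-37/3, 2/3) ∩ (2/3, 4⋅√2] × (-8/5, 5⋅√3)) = ({2/3, 7/3} × [-8/5, 2/3]) ∪ ([2/3, 7/3] × {-8/5, 2/3}) ∪ ((2/3, 7/3] × (-8/5, 2/3))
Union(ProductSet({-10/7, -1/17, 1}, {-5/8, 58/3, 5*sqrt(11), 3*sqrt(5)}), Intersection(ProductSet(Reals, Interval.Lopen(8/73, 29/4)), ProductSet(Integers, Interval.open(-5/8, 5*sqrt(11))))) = Union(ProductSet({-10/7, -1/17, 1}, {-5/8, 58/3, 5*sqrt(11), 3*sqrt(5)}), ProductSet(Integers, Interval.Lopen(8/73, 29/4)))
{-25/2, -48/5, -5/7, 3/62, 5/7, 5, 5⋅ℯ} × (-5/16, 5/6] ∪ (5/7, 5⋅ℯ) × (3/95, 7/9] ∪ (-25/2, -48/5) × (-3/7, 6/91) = ((-25/2, -48/5) × (-3/7, 6/91)) ∪ ((5/7, 5⋅ℯ) × (3/95, 7/9]) ∪ ({-25/2, -48/5, -5/7, 3/62, 5/7, 5, 5⋅ℯ} × (-5/16, 5/6])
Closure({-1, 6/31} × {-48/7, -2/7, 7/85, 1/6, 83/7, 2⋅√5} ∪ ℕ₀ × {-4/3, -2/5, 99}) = (ℕ₀ × {-4/3, -2/5, 99}) ∪ ({-1, 6/31} × {-48/7, -2/7, 7/85, 1/6, 83/7, 2⋅√5})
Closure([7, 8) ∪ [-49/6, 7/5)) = [-49/6, 7/5] ∪ [7, 8]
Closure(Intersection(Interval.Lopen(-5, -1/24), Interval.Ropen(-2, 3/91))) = Interval(-2, -1/24)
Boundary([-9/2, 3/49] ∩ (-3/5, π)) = {-3/5, 3/49}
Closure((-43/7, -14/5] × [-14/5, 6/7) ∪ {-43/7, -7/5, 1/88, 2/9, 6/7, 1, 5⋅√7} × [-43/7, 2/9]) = ({-43/7, -14/5} × [-14/5, 6/7]) ∪ ([-43/7, -14/5] × {-14/5, 6/7}) ∪ ((-43/7, -14/5] × [-14/5, 6/7)) ∪ ({-43/7, -7/5, 1/88, 2/9, 6/7, 1, 5⋅√7} × [-43/7, 2/9])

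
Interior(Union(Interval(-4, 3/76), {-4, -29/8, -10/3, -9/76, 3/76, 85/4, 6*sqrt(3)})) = Interval.open(-4, 3/76)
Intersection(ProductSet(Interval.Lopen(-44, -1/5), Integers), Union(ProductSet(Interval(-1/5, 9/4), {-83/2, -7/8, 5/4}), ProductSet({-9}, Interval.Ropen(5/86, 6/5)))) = ProductSet({-9}, Range(1, 2, 1))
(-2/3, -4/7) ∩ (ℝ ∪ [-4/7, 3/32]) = (-2/3, -4/7)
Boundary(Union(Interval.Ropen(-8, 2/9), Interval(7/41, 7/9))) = {-8, 7/9}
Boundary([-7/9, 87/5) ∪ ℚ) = (-∞, -7/9] ∪ [87/5, ∞)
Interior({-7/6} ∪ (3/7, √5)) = (3/7, √5)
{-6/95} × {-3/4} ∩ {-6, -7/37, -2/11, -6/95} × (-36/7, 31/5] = {-6/95} × {-3/4}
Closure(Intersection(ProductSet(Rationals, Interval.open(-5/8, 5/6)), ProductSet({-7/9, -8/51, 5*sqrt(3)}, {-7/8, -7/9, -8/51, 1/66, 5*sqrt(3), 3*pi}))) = ProductSet({-7/9, -8/51}, {-8/51, 1/66})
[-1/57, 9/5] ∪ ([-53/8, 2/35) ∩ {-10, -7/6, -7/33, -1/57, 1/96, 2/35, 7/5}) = {-7/6, -7/33} ∪ [-1/57, 9/5]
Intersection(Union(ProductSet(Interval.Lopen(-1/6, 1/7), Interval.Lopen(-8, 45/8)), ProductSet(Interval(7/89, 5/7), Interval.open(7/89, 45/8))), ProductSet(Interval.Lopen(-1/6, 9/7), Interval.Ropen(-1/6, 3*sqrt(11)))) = Union(ProductSet(Interval.Lopen(-1/6, 1/7), Interval(-1/6, 45/8)), ProductSet(Interval(7/89, 5/7), Interval.open(7/89, 45/8)))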